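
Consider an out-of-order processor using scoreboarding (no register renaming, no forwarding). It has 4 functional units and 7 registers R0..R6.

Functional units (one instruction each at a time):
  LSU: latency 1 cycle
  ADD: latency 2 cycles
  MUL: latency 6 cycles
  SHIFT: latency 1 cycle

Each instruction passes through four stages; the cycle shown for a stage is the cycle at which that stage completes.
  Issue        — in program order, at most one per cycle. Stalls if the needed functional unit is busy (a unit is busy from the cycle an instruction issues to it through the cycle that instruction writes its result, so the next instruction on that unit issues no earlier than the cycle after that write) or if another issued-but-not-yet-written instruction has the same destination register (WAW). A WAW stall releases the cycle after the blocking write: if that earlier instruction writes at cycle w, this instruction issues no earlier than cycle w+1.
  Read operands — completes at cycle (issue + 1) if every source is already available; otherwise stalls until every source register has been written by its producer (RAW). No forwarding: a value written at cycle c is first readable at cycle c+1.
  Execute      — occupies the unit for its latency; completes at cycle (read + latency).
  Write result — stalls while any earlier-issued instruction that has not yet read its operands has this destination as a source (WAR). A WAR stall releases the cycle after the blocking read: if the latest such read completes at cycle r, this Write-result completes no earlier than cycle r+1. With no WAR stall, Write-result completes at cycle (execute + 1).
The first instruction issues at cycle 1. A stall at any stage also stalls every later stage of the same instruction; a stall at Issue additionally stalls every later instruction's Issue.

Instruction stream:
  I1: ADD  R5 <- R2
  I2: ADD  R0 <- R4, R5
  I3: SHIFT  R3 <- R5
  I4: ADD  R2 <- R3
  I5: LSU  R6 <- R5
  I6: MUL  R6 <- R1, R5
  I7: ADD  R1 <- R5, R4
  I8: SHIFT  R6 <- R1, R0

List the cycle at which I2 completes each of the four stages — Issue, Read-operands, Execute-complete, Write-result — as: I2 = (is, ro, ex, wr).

I1 -> (1, 2, 4, 5)
I2 -> (6, 7, 9, 10)  // struct: ADD busy until I1 writes@5
I3 -> (7, 8, 9, 10)
I4 -> (11, 12, 14, 15)  // struct: ADD busy until I2 writes@10
I5 -> (12, 13, 14, 15)
I6 -> (16, 17, 23, 24)  // WAW R6: wait I5 write@15
I7 -> (17, 18, 20, 21)
I8 -> (25, 26, 27, 28)  // WAW R6: wait I6 write@24

I2 = (6, 7, 9, 10)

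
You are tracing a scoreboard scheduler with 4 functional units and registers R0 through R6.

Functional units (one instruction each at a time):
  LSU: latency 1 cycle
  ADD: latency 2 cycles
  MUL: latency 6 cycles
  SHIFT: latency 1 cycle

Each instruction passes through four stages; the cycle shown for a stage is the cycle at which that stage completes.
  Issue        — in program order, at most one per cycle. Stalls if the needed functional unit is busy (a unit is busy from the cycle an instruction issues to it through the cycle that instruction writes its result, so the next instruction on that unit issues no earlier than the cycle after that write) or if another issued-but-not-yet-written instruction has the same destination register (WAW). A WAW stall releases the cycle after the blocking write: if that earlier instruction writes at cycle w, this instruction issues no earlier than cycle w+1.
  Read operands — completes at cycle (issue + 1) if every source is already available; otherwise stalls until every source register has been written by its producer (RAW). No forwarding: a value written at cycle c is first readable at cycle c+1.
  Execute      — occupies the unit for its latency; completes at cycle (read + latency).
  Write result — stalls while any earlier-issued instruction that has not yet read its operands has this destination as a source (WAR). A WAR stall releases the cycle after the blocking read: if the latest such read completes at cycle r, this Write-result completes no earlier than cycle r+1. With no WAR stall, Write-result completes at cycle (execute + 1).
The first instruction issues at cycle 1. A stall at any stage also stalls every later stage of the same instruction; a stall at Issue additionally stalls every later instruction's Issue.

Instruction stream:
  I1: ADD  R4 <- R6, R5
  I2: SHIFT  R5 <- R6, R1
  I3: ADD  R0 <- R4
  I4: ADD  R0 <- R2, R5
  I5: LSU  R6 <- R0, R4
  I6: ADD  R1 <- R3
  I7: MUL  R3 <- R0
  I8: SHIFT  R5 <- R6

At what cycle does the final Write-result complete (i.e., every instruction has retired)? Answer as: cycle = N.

[1] I1 dispatched to ADD
[2] I1 operands ready, I2 dispatched to SHIFT
[3] I2 operands ready
[4] I1 complete, I2 complete
[5] R4←I1, R5←I2
[6] I3 dispatched to ADD
[7] I3 operands ready
[9] I3 complete
[10] R0←I3
[11] I4 dispatched to ADD
[12] I4 operands ready, I5 dispatched to LSU
[14] I4 complete
[15] R0←I4
[16] I5 operands ready, I6 dispatched to ADD
[17] I5 complete, I6 operands ready, I7 dispatched to MUL
[18] R6←I5, I7 operands ready, I8 dispatched to SHIFT
[19] I6 complete, I8 operands ready
[20] R1←I6, I8 complete
[21] R5←I8
[24] I7 complete
[25] R3←I7

cycle = 25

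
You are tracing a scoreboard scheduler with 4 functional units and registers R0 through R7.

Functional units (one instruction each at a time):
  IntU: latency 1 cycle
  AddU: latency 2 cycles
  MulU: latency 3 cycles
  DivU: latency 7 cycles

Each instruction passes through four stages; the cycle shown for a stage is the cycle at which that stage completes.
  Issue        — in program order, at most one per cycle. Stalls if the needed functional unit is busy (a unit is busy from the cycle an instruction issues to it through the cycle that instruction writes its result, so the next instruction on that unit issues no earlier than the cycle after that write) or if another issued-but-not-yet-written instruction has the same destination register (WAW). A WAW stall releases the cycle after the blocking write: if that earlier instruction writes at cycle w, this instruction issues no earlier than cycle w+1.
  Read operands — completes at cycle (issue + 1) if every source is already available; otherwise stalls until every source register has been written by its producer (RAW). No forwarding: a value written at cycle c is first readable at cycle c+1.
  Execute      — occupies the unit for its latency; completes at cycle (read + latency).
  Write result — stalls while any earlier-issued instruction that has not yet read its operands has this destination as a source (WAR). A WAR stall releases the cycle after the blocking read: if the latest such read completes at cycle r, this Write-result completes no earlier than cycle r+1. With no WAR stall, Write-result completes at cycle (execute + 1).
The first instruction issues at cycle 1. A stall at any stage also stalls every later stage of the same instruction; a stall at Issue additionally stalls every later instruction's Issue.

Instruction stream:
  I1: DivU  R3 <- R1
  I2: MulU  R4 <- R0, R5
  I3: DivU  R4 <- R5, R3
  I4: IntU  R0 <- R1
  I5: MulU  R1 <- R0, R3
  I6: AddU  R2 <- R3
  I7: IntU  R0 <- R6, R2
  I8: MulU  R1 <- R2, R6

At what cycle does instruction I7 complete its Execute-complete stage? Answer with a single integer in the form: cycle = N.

cycle = 20

[1] I1 issues→DivU
[2] I1 reads | I2 issues→MulU
[3] I2 reads
[6] I2 exec-done
[7] I2 writes R4
[9] I1 exec-done
[10] I1 writes R3
[11] I3 issues→DivU
[12] I3 reads | I4 issues→IntU
[13] I4 reads | I5 issues→MulU
[14] I4 exec-done | I6 issues→AddU
[15] I4 writes R0 | I6 reads
[16] I5 reads | I7 issues→IntU
[17] I6 exec-done
[18] I6 writes R2
[19] I3 exec-done | I5 exec-done | I7 reads
[20] I3 writes R4 | I5 writes R1 | I7 exec-done
[21] I7 writes R0 | I8 issues→MulU
[22] I8 reads
[25] I8 exec-done
[26] I8 writes R1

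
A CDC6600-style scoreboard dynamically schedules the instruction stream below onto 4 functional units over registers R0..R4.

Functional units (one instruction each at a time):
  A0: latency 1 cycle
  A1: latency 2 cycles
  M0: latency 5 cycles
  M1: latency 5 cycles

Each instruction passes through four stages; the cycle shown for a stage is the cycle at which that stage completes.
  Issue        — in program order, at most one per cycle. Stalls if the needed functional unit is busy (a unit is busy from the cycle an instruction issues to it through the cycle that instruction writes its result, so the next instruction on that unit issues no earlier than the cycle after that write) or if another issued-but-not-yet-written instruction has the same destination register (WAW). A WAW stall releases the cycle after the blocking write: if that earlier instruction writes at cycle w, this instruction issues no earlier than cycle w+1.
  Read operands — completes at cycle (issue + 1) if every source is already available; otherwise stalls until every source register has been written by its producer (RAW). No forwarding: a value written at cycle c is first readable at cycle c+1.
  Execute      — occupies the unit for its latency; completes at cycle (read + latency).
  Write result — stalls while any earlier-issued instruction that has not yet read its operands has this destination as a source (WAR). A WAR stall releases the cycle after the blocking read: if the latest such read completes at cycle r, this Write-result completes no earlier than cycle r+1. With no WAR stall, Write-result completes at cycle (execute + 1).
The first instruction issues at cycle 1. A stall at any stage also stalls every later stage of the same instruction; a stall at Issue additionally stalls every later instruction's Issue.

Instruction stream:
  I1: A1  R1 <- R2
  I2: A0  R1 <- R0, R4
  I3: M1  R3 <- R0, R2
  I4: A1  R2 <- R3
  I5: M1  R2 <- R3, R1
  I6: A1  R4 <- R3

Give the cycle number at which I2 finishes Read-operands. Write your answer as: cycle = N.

cycle = 7

[1] I1 dispatched to A1
[2] I1 operands ready
[4] I1 complete
[5] R1←I1
[6] I2 dispatched to A0
[7] I2 operands ready, I3 dispatched to M1
[8] I2 complete, I3 operands ready, I4 dispatched to A1
[9] R1←I2
[13] I3 complete
[14] R3←I3
[15] I4 operands ready
[17] I4 complete
[18] R2←I4
[19] I5 dispatched to M1
[20] I5 operands ready, I6 dispatched to A1
[21] I6 operands ready
[23] I6 complete
[24] R4←I6
[25] I5 complete
[26] R2←I5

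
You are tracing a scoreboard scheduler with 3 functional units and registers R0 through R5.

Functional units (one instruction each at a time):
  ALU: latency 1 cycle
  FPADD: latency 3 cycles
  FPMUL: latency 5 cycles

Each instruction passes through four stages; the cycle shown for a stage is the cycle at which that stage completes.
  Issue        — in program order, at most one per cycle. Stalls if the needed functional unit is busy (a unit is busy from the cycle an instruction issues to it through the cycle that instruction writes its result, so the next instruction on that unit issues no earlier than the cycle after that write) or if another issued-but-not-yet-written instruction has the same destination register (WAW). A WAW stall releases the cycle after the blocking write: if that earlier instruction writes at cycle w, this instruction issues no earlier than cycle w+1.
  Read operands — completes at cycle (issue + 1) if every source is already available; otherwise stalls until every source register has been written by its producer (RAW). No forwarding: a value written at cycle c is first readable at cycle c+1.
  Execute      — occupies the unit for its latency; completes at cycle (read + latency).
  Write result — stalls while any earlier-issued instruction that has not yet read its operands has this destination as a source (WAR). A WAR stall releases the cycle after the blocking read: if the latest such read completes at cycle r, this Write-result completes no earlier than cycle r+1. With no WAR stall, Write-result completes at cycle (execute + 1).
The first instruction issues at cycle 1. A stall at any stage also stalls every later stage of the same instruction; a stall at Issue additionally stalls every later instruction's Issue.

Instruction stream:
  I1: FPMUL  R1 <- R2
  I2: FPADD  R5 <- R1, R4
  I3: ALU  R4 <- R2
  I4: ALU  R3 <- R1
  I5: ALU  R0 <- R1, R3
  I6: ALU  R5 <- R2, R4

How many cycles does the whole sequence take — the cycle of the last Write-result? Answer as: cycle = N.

I1: IS=1 RO=2 EX=7 WR=8
I2: IS=2 RO=9 EX=12 WR=13  [RAW R1: wait I1 write@8]
I3: IS=3 RO=4 EX=5 WR=10  [WAR R4: wait I2 read@9]
I4: IS=11 RO=12 EX=13 WR=14  [struct: ALU busy until I3 writes@10]
I5: IS=15 RO=16 EX=17 WR=18  [struct: ALU busy until I4 writes@14]
I6: IS=19 RO=20 EX=21 WR=22  [struct: ALU busy until I5 writes@18]

cycle = 22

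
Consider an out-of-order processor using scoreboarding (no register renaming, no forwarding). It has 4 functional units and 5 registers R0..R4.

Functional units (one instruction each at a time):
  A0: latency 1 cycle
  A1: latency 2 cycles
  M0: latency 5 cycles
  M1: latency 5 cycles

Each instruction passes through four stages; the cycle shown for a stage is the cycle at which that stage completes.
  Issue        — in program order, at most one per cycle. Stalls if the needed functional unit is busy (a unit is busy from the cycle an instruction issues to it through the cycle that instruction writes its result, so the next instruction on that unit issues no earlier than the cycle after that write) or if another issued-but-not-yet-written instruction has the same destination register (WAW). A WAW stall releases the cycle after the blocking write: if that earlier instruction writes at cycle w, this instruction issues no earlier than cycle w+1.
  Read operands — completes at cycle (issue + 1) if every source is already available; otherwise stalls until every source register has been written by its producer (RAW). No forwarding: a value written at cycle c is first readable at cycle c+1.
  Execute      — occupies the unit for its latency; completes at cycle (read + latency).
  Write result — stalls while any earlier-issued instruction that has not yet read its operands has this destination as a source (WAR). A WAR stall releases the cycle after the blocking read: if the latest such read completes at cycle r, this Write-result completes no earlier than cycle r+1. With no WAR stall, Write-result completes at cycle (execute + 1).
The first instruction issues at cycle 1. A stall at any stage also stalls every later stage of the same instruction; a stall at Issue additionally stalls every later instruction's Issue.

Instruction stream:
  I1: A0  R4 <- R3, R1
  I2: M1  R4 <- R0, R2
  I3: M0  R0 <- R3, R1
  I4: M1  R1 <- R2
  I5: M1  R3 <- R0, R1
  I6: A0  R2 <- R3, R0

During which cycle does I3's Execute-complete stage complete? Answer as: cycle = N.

cycle = 12

[1] I1 issues→A0
[2] I1 reads
[3] I1 exec-done
[4] I1 writes R4
[5] I2 issues→M1
[6] I2 reads, I3 issues→M0
[7] I3 reads
[11] I2 exec-done
[12] I2 writes R4, I3 exec-done
[13] I3 writes R0, I4 issues→M1
[14] I4 reads
[19] I4 exec-done
[20] I4 writes R1
[21] I5 issues→M1
[22] I5 reads, I6 issues→A0
[27] I5 exec-done
[28] I5 writes R3
[29] I6 reads
[30] I6 exec-done
[31] I6 writes R2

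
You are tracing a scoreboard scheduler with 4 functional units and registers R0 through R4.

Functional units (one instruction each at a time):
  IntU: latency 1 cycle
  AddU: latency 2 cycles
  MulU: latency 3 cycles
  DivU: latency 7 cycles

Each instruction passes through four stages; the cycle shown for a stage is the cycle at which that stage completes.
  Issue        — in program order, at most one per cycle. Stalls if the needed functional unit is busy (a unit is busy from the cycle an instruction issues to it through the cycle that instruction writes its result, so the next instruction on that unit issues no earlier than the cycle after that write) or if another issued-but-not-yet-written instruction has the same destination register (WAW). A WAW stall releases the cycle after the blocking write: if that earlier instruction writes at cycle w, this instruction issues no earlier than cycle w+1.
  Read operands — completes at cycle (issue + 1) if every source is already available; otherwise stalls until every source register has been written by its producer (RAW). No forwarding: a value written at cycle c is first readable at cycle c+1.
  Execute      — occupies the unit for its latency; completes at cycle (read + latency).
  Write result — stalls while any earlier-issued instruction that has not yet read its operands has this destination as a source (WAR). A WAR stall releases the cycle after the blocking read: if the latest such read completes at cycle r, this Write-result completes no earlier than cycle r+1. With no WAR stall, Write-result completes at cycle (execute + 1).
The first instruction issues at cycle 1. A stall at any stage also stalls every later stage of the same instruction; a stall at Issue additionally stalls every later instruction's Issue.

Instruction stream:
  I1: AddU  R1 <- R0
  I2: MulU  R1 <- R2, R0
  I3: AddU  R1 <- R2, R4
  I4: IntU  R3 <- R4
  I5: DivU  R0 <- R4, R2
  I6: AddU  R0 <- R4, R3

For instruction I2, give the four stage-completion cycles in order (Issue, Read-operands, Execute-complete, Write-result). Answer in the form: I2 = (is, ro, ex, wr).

  I1 | 1 | 2 | 4 | 5
  I2 | 6 | 7 | 10 | 11   WAW R1: wait I1 write@5
  I3 | 12 | 13 | 15 | 16   WAW R1: wait I2 write@11
  I4 | 13 | 14 | 15 | 16
  I5 | 14 | 15 | 22 | 23
  I6 | 24 | 25 | 27 | 28   WAW R0: wait I5 write@23

I2 = (6, 7, 10, 11)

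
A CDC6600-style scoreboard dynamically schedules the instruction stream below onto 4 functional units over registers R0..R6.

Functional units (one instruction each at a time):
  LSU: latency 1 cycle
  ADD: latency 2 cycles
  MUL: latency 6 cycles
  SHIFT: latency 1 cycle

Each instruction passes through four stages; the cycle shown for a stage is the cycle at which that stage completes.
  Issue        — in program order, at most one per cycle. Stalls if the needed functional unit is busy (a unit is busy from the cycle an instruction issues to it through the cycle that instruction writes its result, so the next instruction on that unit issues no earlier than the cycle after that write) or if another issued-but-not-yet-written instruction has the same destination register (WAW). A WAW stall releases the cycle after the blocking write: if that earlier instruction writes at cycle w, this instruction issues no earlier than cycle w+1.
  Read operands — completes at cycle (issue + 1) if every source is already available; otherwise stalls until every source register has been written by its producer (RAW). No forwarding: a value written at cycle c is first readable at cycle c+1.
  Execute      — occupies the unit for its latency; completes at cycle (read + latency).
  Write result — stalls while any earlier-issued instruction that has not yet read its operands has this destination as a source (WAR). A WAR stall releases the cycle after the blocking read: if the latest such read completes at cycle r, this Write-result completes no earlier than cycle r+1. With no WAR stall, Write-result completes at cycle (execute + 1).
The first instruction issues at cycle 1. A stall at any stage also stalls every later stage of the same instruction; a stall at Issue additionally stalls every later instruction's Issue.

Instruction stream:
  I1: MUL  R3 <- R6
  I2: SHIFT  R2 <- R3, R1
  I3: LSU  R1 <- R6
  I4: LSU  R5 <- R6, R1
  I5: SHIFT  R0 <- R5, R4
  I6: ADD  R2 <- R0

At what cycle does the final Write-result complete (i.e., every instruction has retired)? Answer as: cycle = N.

cycle = 22

1) issue 1, read 2, done 8, write 9
2) issue 2, read 10, done 11, write 12  <RAW R3: wait I1 write@9>
3) issue 3, read 4, done 5, write 11  <WAR R1: wait I2 read@10>
4) issue 12, read 13, done 14, write 15  <struct: LSU busy until I3 writes@11>
5) issue 13, read 16, done 17, write 18  <RAW R5: wait I4 write@15>
6) issue 14, read 19, done 21, write 22  <RAW R0: wait I5 write@18>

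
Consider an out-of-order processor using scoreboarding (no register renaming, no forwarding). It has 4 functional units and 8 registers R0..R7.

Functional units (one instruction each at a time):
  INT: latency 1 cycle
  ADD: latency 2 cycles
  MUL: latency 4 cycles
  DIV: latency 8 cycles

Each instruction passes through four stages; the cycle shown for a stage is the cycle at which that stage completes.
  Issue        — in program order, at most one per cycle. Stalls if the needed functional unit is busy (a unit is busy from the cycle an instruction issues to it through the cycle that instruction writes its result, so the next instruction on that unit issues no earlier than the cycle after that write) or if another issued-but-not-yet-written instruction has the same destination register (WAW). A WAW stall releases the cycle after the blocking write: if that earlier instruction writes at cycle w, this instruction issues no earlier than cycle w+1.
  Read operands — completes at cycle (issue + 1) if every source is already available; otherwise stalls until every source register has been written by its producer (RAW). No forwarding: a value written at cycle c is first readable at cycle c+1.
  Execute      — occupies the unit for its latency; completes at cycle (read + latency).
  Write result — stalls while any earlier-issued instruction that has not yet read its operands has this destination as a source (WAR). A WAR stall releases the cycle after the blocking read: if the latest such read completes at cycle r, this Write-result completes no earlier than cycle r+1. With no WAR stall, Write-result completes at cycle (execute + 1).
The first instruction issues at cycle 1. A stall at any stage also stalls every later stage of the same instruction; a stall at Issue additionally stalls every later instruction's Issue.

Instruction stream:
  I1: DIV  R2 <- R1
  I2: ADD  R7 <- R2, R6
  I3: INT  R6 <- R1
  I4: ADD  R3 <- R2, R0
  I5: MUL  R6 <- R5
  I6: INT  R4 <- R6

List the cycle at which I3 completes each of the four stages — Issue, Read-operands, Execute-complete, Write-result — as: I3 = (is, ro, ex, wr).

I3 = (3, 4, 5, 13)

[1] I1 issues→DIV
[2] I1 reads | I2 issues→ADD
[3] I3 issues→INT
[4] I3 reads
[5] I3 exec-done
[10] I1 exec-done
[11] I1 writes R2
[12] I2 reads
[13] I3 writes R6
[14] I2 exec-done
[15] I2 writes R7
[16] I4 issues→ADD
[17] I4 reads | I5 issues→MUL
[18] I5 reads | I6 issues→INT
[19] I4 exec-done
[20] I4 writes R3
[22] I5 exec-done
[23] I5 writes R6
[24] I6 reads
[25] I6 exec-done
[26] I6 writes R4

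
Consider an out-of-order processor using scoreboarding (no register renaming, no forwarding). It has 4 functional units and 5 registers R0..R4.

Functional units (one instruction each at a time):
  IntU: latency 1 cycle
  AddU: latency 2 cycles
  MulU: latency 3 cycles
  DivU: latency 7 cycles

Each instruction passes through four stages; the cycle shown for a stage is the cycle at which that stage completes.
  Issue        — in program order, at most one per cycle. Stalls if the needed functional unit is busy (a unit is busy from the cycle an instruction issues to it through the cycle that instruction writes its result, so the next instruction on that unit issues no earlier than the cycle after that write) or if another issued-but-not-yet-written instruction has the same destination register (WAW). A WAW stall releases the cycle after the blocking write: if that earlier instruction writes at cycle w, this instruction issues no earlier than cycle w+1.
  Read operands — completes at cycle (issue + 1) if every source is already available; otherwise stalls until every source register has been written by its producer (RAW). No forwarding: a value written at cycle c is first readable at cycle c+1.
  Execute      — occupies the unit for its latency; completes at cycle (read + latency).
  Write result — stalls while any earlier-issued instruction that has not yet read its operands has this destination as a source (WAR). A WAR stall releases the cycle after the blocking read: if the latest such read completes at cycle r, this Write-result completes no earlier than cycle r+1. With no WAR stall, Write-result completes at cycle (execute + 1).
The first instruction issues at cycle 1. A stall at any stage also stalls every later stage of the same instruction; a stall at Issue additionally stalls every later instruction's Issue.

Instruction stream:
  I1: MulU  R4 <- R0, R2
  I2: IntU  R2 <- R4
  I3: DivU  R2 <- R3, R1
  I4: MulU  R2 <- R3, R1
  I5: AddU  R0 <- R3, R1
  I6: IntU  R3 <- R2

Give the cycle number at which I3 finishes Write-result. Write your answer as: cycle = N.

cycle = 19

t=1  issue I1 (MulU)
t=2  I1 read-ops · issue I2 (IntU)
t=5  I1 finished on MulU
t=6  I1→R4
t=7  I2 read-ops
t=8  I2 finished on IntU
t=9  I2→R2
t=10  issue I3 (DivU)
t=11  I3 read-ops
t=18  I3 finished on DivU
t=19  I3→R2
t=20  issue I4 (MulU)
t=21  I4 read-ops · issue I5 (AddU)
t=22  I5 read-ops · issue I6 (IntU)
t=24  I4 finished on MulU · I5 finished on AddU
t=25  I4→R2 · I5→R0
t=26  I6 read-ops
t=27  I6 finished on IntU
t=28  I6→R3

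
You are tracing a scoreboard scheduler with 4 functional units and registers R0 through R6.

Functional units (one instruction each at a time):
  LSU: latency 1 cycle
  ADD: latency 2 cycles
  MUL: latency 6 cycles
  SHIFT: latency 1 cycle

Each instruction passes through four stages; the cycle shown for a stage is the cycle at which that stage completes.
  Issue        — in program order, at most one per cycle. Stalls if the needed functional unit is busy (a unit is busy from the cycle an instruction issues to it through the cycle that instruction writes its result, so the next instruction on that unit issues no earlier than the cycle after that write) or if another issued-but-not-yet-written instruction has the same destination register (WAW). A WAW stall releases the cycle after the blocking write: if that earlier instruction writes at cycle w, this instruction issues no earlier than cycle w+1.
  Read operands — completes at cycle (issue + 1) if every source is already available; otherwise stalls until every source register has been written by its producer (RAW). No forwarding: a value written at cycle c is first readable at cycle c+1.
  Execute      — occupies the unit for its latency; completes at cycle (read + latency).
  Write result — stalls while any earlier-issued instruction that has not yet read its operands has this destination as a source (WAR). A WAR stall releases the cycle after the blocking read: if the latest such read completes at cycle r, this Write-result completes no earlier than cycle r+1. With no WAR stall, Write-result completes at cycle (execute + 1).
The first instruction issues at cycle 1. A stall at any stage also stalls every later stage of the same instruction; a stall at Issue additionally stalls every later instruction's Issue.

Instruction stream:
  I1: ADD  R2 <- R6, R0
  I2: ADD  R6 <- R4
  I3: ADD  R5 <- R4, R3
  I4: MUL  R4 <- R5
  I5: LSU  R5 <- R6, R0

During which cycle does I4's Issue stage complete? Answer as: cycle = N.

cycle = 12

t=1  I1 dispatched to ADD
t=2  I1 operands ready
t=4  I1 complete
t=5  R2←I1
t=6  I2 dispatched to ADD
t=7  I2 operands ready
t=9  I2 complete
t=10  R6←I2
t=11  I3 dispatched to ADD
t=12  I3 operands ready | I4 dispatched to MUL
t=14  I3 complete
t=15  R5←I3
t=16  I4 operands ready | I5 dispatched to LSU
t=17  I5 operands ready
t=18  I5 complete
t=19  R5←I5
t=22  I4 complete
t=23  R4←I4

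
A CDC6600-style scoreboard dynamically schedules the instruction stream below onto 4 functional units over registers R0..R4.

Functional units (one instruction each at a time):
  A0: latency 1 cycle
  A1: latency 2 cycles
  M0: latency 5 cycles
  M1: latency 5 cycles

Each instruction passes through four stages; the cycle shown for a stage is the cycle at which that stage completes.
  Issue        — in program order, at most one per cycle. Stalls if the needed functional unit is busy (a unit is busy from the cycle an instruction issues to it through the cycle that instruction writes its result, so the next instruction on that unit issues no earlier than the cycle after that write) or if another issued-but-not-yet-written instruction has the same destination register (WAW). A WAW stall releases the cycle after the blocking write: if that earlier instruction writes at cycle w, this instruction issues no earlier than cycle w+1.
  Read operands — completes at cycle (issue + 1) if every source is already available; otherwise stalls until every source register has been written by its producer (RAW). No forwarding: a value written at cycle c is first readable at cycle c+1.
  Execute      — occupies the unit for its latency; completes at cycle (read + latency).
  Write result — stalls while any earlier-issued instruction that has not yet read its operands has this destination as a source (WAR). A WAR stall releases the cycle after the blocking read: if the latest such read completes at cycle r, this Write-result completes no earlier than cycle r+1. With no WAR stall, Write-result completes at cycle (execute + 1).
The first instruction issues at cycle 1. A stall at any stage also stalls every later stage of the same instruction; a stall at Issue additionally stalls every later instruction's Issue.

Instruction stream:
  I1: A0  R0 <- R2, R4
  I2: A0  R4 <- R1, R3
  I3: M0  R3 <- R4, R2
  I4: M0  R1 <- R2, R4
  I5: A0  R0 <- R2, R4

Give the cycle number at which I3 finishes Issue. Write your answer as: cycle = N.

[1] I1 dispatched to A0
[2] I1 operands ready
[3] I1 complete
[4] R0←I1
[5] I2 dispatched to A0
[6] I2 operands ready · I3 dispatched to M0
[7] I2 complete
[8] R4←I2
[9] I3 operands ready
[14] I3 complete
[15] R3←I3
[16] I4 dispatched to M0
[17] I4 operands ready · I5 dispatched to A0
[18] I5 operands ready
[19] I5 complete
[20] R0←I5
[22] I4 complete
[23] R1←I4

cycle = 6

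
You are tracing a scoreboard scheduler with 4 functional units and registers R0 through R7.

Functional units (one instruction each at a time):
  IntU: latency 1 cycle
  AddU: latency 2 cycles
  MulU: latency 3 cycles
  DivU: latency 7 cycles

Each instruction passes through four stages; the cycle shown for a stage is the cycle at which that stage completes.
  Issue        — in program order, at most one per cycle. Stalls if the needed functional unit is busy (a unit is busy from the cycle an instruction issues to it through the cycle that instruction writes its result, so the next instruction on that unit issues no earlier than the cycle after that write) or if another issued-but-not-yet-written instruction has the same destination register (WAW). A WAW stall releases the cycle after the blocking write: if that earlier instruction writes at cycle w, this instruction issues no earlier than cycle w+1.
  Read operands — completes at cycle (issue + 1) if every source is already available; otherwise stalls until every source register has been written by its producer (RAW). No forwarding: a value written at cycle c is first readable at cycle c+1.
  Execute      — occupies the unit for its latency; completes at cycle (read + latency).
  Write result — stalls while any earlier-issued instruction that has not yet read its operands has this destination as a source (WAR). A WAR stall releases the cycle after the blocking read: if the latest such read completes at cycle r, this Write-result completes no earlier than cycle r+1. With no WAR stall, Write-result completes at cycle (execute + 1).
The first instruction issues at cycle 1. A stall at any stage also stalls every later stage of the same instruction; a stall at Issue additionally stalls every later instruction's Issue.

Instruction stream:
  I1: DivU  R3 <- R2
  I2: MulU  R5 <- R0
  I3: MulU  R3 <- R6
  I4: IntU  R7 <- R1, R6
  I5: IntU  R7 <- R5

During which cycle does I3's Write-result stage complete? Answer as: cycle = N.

cycle = 16

cycle 1: I1 dispatched to DivU
cycle 2: I1 operands ready · I2 dispatched to MulU
cycle 3: I2 operands ready
cycle 6: I2 complete
cycle 7: R5←I2
cycle 9: I1 complete
cycle 10: R3←I1
cycle 11: I3 dispatched to MulU
cycle 12: I3 operands ready · I4 dispatched to IntU
cycle 13: I4 operands ready
cycle 14: I4 complete
cycle 15: I3 complete · R7←I4
cycle 16: R3←I3 · I5 dispatched to IntU
cycle 17: I5 operands ready
cycle 18: I5 complete
cycle 19: R7←I5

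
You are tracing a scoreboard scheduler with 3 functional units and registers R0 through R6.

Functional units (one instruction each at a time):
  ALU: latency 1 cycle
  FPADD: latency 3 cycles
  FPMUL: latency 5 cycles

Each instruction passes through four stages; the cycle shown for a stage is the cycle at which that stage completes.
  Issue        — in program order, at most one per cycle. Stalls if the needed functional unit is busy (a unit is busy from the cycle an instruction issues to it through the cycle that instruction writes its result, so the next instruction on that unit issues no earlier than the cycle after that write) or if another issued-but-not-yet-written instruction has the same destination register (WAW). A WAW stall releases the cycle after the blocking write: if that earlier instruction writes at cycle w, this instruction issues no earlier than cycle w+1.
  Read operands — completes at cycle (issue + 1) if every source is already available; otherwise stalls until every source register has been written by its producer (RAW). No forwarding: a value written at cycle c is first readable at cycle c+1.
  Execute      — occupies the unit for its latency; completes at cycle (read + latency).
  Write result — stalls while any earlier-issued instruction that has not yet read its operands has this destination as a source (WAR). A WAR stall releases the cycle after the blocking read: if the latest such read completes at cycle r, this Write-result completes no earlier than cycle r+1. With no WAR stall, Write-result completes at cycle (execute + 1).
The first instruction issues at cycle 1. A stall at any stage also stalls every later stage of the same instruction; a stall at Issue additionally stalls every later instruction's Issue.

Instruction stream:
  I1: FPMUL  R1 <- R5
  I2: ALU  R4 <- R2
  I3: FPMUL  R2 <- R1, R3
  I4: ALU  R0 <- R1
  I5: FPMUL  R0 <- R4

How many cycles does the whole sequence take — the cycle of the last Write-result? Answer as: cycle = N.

cycle = 24

t=1  issue I1 (FPMUL)
t=2  I1 read-ops · issue I2 (ALU)
t=3  I2 read-ops
t=4  I2 finished on ALU
t=5  I2→R4
t=7  I1 finished on FPMUL
t=8  I1→R1
t=9  issue I3 (FPMUL)
t=10  I3 read-ops · issue I4 (ALU)
t=11  I4 read-ops
t=12  I4 finished on ALU
t=13  I4→R0
t=15  I3 finished on FPMUL
t=16  I3→R2
t=17  issue I5 (FPMUL)
t=18  I5 read-ops
t=23  I5 finished on FPMUL
t=24  I5→R0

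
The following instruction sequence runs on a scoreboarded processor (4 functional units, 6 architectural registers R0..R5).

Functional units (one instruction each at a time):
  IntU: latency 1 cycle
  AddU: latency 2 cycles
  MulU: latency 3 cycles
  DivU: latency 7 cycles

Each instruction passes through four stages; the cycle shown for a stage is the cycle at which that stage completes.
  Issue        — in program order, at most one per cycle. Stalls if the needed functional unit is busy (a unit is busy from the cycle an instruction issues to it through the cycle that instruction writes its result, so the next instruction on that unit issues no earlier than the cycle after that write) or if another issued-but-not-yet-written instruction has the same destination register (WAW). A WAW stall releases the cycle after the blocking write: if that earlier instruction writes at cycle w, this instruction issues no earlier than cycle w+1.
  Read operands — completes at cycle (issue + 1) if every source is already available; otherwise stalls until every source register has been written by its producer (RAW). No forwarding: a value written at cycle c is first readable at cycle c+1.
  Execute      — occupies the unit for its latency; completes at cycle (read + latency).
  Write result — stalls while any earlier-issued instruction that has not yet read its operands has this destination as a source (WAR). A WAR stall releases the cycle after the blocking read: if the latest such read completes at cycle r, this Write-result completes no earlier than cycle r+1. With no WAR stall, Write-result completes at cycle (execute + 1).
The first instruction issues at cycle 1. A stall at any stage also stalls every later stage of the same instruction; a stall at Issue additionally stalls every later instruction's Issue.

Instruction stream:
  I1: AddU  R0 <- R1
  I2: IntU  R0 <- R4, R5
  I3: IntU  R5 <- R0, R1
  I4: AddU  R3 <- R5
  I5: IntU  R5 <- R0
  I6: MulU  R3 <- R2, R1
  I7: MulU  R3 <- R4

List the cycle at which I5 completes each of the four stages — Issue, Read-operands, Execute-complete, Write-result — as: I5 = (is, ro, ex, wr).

I1 -> (1, 2, 4, 5)
I2 -> (6, 7, 8, 9)  // WAW R0: wait I1 write@5
I3 -> (10, 11, 12, 13)  // struct: IntU busy until I2 writes@9
I4 -> (11, 14, 16, 17)  // RAW R5: wait I3 write@13
I5 -> (14, 15, 16, 17)  // struct: IntU busy until I3 writes@13
I6 -> (18, 19, 22, 23)  // WAW R3: wait I4 write@17
I7 -> (24, 25, 28, 29)  // struct: MulU busy until I6 writes@23

I5 = (14, 15, 16, 17)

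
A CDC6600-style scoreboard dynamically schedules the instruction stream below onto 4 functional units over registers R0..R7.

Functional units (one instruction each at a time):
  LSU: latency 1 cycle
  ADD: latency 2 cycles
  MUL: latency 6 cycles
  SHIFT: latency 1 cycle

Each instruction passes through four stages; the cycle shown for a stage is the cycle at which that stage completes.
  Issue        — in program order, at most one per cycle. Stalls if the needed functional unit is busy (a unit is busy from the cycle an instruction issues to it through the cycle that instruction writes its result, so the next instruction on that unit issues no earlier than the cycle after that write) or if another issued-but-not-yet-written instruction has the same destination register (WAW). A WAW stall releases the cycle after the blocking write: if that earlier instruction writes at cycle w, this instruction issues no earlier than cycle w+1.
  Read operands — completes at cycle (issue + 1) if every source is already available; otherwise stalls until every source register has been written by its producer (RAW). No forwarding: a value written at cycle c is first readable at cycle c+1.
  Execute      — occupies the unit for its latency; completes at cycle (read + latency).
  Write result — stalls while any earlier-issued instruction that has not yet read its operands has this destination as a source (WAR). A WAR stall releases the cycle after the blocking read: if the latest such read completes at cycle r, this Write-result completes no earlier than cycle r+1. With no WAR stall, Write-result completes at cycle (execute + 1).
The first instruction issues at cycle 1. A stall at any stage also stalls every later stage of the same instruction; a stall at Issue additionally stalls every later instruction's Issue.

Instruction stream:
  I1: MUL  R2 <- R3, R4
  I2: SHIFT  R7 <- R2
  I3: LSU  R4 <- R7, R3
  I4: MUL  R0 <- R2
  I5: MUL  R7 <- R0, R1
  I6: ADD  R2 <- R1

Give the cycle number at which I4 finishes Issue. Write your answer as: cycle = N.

cycle 1: issue I1 (MUL)
cycle 2: I1 read-ops, issue I2 (SHIFT)
cycle 3: issue I3 (LSU)
cycle 8: I1 finished on MUL
cycle 9: I1→R2
cycle 10: I2 read-ops, issue I4 (MUL)
cycle 11: I2 finished on SHIFT, I4 read-ops
cycle 12: I2→R7
cycle 13: I3 read-ops
cycle 14: I3 finished on LSU
cycle 15: I3→R4
cycle 17: I4 finished on MUL
cycle 18: I4→R0
cycle 19: issue I5 (MUL)
cycle 20: I5 read-ops, issue I6 (ADD)
cycle 21: I6 read-ops
cycle 23: I6 finished on ADD
cycle 24: I6→R2
cycle 26: I5 finished on MUL
cycle 27: I5→R7

cycle = 10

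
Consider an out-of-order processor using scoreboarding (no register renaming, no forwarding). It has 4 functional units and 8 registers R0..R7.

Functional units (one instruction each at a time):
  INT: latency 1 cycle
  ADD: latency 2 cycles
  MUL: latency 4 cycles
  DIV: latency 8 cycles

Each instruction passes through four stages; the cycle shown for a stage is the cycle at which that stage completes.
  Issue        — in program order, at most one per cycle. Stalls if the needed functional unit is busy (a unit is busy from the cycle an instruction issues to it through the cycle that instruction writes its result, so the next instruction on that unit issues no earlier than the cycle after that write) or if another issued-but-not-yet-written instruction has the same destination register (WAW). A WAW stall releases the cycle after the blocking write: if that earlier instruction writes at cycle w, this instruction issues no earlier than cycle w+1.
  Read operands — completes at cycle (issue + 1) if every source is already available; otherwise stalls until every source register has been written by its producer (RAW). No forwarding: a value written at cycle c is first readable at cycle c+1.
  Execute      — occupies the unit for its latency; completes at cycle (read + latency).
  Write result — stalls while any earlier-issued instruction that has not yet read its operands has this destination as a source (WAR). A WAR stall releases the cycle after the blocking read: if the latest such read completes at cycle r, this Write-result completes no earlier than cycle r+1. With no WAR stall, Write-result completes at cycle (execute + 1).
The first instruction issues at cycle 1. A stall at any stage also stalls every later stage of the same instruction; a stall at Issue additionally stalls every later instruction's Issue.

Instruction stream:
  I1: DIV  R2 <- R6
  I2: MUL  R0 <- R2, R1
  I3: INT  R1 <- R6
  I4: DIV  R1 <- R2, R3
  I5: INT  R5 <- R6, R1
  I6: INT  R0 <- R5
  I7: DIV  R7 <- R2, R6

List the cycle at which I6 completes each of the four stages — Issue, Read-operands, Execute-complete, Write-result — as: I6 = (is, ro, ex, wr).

c1: issue I1 (DIV)
c2: I1 read-ops; issue I2 (MUL)
c3: issue I3 (INT)
c4: I3 read-ops
c5: I3 finished on INT
c10: I1 finished on DIV
c11: I1→R2
c12: I2 read-ops
c13: I3→R1
c14: issue I4 (DIV)
c15: I4 read-ops; issue I5 (INT)
c16: I2 finished on MUL
c17: I2→R0
c23: I4 finished on DIV
c24: I4→R1
c25: I5 read-ops
c26: I5 finished on INT
c27: I5→R5
c28: issue I6 (INT)
c29: I6 read-ops; issue I7 (DIV)
c30: I6 finished on INT; I7 read-ops
c31: I6→R0
c38: I7 finished on DIV
c39: I7→R7

I6 = (28, 29, 30, 31)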